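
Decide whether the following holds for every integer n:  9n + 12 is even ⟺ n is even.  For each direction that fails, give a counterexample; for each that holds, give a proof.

[⇒] Suppose 9n + 12 is even. Since 9 is odd, 9n and n have the same parity, so 9n + 12 ≡ n + 12 (mod 2). As 12 is even, 9n + 12 is even exactly when n is even. Thus n is even.

[⇐] Conversely, suppose n is even; write n = 2j. Then 9n + 12 = 9·(2j) + 12 = 2·9j + 12, which is even.

Both implications hold.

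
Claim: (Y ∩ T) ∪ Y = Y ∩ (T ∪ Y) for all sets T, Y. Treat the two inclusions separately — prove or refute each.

Both inclusions hold; the sets are equal.

Reverse inclusion. Let x ∈ Y ∩ (T ∪ Y). Then either x ∈ Y and x ∉ T; or x ∈ T ∩ Y. In each case x ∈ (Y ∩ T) ∪ Y, so Y ∩ (T ∪ Y) ⊆ (Y ∩ T) ∪ Y.

Forward inclusion. Let x ∈ (Y ∩ T) ∪ Y. Then either x ∈ Y and x ∉ T; or x ∈ T ∩ Y. In each case x ∈ Y ∩ (T ∪ Y), so (Y ∩ T) ∪ Y ⊆ Y ∩ (T ∪ Y).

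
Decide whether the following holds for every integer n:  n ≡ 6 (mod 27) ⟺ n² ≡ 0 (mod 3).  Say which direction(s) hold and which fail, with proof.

Converse. This fails: take n = 0. Then 0² = 0 ≡ 0 (mod 3), yet 0 ≡ 0 (mod 27), not 6.

Forward direction. Suppose n ≡ 6 (mod 27). Then n² ≡ 6² = 36 (mod 27), and since 3 ∣ 27, also n² ≡ 0 (mod 3).

Only the forward direction holds.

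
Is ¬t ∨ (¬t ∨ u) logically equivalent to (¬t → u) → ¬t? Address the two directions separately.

Forward direction. This fails. Under t = T, u = T, the left side is true but the right side is false.

Converse. Assume the antecedent. If t is true, the antecedent cannot hold. If t is false, ¬t ∨ (¬t ∨ u) reduces to true regardless of the other variables. Either way ¬t ∨ (¬t ∨ u) holds.

The forward direction fails; the converse holds.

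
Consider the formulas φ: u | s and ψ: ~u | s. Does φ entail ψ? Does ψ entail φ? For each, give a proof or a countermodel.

(⇒) fails and (⇐) fails.

(⇒) This fails. Under s = F, u = T, the left side is true but the right side is false.

(⇐) This fails. Under s = F, u = F, the left side is false but the right side is true.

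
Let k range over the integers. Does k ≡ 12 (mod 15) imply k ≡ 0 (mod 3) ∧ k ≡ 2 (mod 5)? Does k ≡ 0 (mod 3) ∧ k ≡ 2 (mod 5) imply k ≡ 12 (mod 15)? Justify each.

Forward direction. Suppose k ≡ 12 (mod 15); write k = 15j + 12. Since 3 ∣ 15, reducing mod 3 gives k ≡ 12 ≡ 0 (mod 3); since 5 ∣ 15, reducing mod 5 gives k ≡ 12 ≡ 2 (mod 5).

Converse. If k ≡ 0 (mod 3) and k ≡ 2 (mod 5), then by the Chinese remainder theorem k ≡ 12 (mod 15). This is exactly k ≡ 12 (mod 15).

The biconditional holds.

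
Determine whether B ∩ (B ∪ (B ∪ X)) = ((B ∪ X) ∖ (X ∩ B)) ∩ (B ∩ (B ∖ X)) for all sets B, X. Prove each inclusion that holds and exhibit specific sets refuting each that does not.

(⟸) Let x ∈ ((B ∪ X) ∖ (X ∩ B)) ∩ (B ∩ (B ∖ X)). Then x ∈ B and x ∉ X, from which x ∈ B ∩ (B ∪ (B ∪ X)).

(⟹) This inclusion fails. Take B = {1}, X = {1}; then 1 ∈ B ∩ (B ∪ (B ∪ X)) but 1 ∉ ((B ∪ X) ∖ (X ∩ B)) ∩ (B ∩ (B ∖ X)).

(⊆) fails; (⊇) holds.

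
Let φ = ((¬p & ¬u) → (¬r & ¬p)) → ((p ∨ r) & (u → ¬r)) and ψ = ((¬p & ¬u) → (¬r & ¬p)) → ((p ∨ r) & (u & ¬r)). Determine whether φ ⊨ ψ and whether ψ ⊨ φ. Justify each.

Not equivalent: only (⇐) holds.

Forward direction. This fails. Under u = F, r = F, p = T, the left side is true but the right side is false.

Converse. Assume the antecedent. If u is true, the antecedent forces (u = T, r = F, p = T), and the consequent holds there. If u is false, the antecedent forces (u = F, r = T, p = F), and the consequent holds there. Either way the consequent holds.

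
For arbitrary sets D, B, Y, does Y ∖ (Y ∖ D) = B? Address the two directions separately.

Both inclusions fail.

Forward inclusion. This inclusion fails. Take D = {1}, B = ∅, Y = {1}; then 1 ∈ Y ∖ (Y ∖ D) but 1 ∉ B.

Reverse inclusion. This inclusion fails. Take D = ∅, B = {1}, Y = ∅; then 1 ∈ B but 1 ∉ Y ∖ (Y ∖ D).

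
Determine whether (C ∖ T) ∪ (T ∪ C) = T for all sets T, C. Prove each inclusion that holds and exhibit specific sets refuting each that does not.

Only the reverse inclusion holds.

(⟹) This inclusion fails. Take T = ∅, C = {1}; then 1 ∈ (C ∖ T) ∪ (T ∪ C) but 1 ∉ T.

(⟸) Let x ∈ T. Then either x ∈ T and x ∉ C; or x ∈ T ∩ C. In each case x ∈ (C ∖ T) ∪ (T ∪ C), so T ⊆ (C ∖ T) ∪ (T ∪ C).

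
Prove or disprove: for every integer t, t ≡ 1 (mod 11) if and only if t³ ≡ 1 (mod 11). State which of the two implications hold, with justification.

(⇐) Suppose t³ ≡ 1 (mod 11). The only residue r in {0, …, 10} with r³ ≡ 1 (mod 11) is r = 1, so t ≡ 1 (mod 11).

(⇒) Suppose t ≡ 1 (mod 11). Write t = 11j + 1. Then (11j + 1)³ = 1331j³ + 363j² + 33j + 1 = 11(121j³ + 33j² + 3j) + 1, so t³ ≡ 1 (mod 11).

Both directions hold.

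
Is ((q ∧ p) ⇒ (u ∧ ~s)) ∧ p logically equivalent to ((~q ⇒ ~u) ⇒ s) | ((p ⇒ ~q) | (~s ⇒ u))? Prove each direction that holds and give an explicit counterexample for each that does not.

Only the forward implication holds.

[⇒] Assume the antecedent. If q is true, the antecedent forces (q = T, u = T, p = T, s = F), and the consequent holds there. If q is false, the consequent reduces to true regardless of the other variables. Either way the consequent holds.

[⇐] This fails. Under q = F, u = F, p = F, s = F, the left side is false but the right side is true.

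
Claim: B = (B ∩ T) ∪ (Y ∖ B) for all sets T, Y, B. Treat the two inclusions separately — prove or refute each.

Neither inclusion holds.

(⊆) This inclusion fails. Take T = ∅, Y = ∅, B = {1}; then 1 ∈ B but 1 ∉ (B ∩ T) ∪ (Y ∖ B).

(⊇) This inclusion fails. Take T = ∅, Y = {1}, B = ∅; then 1 ∈ (B ∩ T) ∪ (Y ∖ B) but 1 ∉ B.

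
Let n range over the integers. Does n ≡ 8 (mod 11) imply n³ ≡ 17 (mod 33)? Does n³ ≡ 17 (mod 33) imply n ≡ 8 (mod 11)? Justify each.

(→) This fails: take n = 19. Then 19 ≡ 8 (mod 11), but 19³ = 6859 ≡ 28 (mod 33), not 17.

(←) Conversely, the residues r modulo 33 with r³ ≡ 17 (mod 33) are exactly {8}, and each is ≡ 8 (mod 11).

The forward direction fails; the converse holds.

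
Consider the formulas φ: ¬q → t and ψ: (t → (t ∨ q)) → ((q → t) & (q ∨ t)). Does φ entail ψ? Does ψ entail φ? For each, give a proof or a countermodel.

Only the reverse direction holds.

(⇒) This fails. Under q = T, t = F, the left side is true but the right side is false.

(⇐) Assume the antecedent. If q is true, ¬q → t reduces to true regardless of the other variables. If q is false, the antecedent forces (q = F, t = T), and ¬q → t holds there. Either way ¬q → t holds.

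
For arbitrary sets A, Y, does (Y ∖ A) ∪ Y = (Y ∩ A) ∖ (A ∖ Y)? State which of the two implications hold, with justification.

Forward inclusion. This inclusion fails. Take A = ∅, Y = {1}; then 1 ∈ (Y ∖ A) ∪ Y but 1 ∉ (Y ∩ A) ∖ (A ∖ Y).

Reverse inclusion. Let x ∈ (Y ∩ A) ∖ (A ∖ Y). Then x ∈ A ∩ Y, from which x ∈ (Y ∖ A) ∪ Y.

The sets are not equal: only the reverse inclusion holds.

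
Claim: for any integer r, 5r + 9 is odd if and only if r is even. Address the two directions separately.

Equivalent; both directions hold.

[⇒] Suppose 5r + 9 is odd. Since 5 is odd, 5r and r have the same parity, so 5r + 9 ≡ r + 9 (mod 2). As 9 is odd, 5r + 9 is odd exactly when r is even. Thus r is even.

[⇐] Conversely, suppose r is even; write r = 2j. Then 5r + 9 = 5·(2j) + 9 = 2·5j + 9, which is odd.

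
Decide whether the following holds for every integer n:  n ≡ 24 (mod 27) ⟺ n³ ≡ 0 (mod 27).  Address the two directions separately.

(→) Suppose n ≡ 24 (mod 27). Write n = 27j + 24. Then (27j + 24)³ = 19683j³ + 52488j² + 46656j + 13824 = 27(729j³ + 1944j² + 1728j + 512) + 0, so n³ ≡ 0 (mod 27).

(←) This fails: take n = 0. Then 0³ = 0 ≡ 0 (mod 27), yet 0 ≡ 0 (mod 27), not 24.

Only the forward direction holds.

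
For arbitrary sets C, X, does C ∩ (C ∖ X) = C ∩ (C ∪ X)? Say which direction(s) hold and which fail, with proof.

(⊆) holds; (⊇) fails.

Forward inclusion. Let x ∈ C ∩ (C ∖ X). Then x ∈ C and x ∉ X, from which x ∈ C ∩ (C ∪ X).

Reverse inclusion. This inclusion fails. Take C = {1}, X = {1}; then 1 ∈ C ∩ (C ∪ X) but 1 ∉ C ∩ (C ∖ X).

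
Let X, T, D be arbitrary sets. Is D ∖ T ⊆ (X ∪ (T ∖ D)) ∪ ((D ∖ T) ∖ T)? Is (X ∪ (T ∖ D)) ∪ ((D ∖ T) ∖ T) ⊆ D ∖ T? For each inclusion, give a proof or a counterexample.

Only the forward inclusion holds.

(⟸) This inclusion fails. Take X = {1}, T = ∅, D = ∅; then 1 ∈ (X ∪ (T ∖ D)) ∪ ((D ∖ T) ∖ T) but 1 ∉ D ∖ T.

(⟹) Let x ∈ D ∖ T. Then either x ∈ D and x ∉ X, T; or x ∈ X ∩ D and x ∉ T. In each case x ∈ (X ∪ (T ∖ D)) ∪ ((D ∖ T) ∖ T), so D ∖ T ⊆ (X ∪ (T ∖ D)) ∪ ((D ∖ T) ∖ T).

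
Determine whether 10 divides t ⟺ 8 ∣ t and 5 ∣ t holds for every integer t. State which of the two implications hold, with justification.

(→) This fails: take t = 10. Certainly 10 ∣ 10, but 8 ∤ 10.

(←) Suppose 8 ∣ t and 5 ∣ t. Any common multiple of 8 and 5 is a multiple of their lcm; here gcd(8, 5) = 1, so lcm(8, 5) = 8·5 = 40, so 40 ∣ t. Since 10 ∣ 40, it follows that 10 ∣ t.

Only the converse holds.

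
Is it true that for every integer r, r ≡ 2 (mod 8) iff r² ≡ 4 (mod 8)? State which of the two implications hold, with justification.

Only the forward direction holds.

(←) This fails: take r = 6. Then 6² = 36 ≡ 4 (mod 8), yet 6 ≡ 6 (mod 8), not 2.

(→) Suppose r ≡ 2 (mod 8). Write r = 8j + 2. Then (8j + 2)² = 64j² + 32j + 4 = 8(8j² + 4j) + 4, so r² ≡ 4 (mod 8).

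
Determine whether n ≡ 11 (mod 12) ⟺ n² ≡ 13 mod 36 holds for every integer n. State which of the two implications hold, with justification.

Neither direction holds.

(⟹) This fails: take n = 23. Then 23 ≡ 11 (mod 12), but 23² = 529 ≡ 25 (mod 36), not 13.

(⟸) This fails: take n = 7. Then 7² = 49 ≡ 13 (mod 36), yet 7 ≡ 7 (mod 12), not 11.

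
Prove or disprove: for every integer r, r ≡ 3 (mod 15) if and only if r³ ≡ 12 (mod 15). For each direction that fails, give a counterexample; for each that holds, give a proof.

Forward direction. Suppose r ≡ 3 (mod 15). Write r = 15j + 3. Then (15j + 3)³ = 3375j³ + 2025j² + 405j + 27 = 15(225j³ + 135j² + 27j + 1) + 12, so r³ ≡ 12 (mod 15).

Converse. Suppose r³ ≡ 12 (mod 15). The only residue r in {0, …, 14} with r³ ≡ 12 (mod 15) is r = 3, so r ≡ 3 (mod 15).

Equivalent; both directions hold.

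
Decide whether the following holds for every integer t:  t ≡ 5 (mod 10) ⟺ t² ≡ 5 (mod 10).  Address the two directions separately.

Both implications hold.

(⟹) Suppose t ≡ 5 (mod 10). Write t = 10j + 5. Then (10j + 5)² = 100j² + 100j + 25 = 10(10j² + 10j + 2) + 5, so t² ≡ 5 (mod 10).

(⟸) For the converse, argue contrapositively. If t ≢ 5 (mod 10), then t is congruent to one of 0, 1, 2, 3, 4, 6, 7, 8, 9 modulo 10, and these give t² ≡ 0, 1, 4, 9, 6, 6, 9, 4, 1 respectively — never 5.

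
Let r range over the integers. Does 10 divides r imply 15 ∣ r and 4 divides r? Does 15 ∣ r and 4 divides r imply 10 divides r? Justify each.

(⇐) Suppose 15 ∣ r and 4 ∣ r. Any common multiple of 15 and 4 is a multiple of their lcm; here gcd(15, 4) = 1, so lcm(15, 4) = 15·4 = 60, so 60 ∣ r. Since 10 ∣ 60, it follows that 10 ∣ r.

(⇒) This fails: take r = 10. Certainly 10 ∣ 10, but 15 ∤ 10.

Only the converse holds.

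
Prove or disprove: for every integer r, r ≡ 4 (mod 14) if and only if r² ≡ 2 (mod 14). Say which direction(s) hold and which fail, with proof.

Only the forward direction holds.

[⇐] This fails: take r = 10. Then 10² = 100 ≡ 2 (mod 14), yet 10 ≡ 10 (mod 14), not 4.

[⇒] Suppose r ≡ 4 (mod 14). Write r = 14j + 4. Then (14j + 4)² = 196j² + 112j + 16 = 14(14j² + 8j + 1) + 2, so r² ≡ 2 (mod 14).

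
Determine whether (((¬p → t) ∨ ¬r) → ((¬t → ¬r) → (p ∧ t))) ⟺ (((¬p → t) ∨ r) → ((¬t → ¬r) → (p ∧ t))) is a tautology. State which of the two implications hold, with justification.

(⟸) This fails. Under p = F, t = F, r = F, the left side is false but the right side is true.

(⟹) Assume the antecedent. If t is true, the antecedent forces (p = T, t = T, r = F) or (p = T, t = T, r = T), and the consequent holds there. If t is false, the antecedent forces (p = F, t = F, r = T) or (p = T, t = F, r = T), and the consequent holds there. Either way the consequent holds.

The forward direction holds; the converse fails.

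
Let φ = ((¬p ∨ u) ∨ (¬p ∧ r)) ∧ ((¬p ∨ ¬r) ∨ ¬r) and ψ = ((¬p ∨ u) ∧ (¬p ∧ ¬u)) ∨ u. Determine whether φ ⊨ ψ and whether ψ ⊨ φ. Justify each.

Converse. This fails. Under r = T, p = T, u = T, the left side is false but the right side is true.

Forward direction. Assume the antecedent. If p is true, the antecedent forces (r = F, p = T, u = T), and ((¬p ∨ u) ∧ (¬p ∧ ¬u)) ∨ u holds there. If p is false, ((¬p ∨ u) ∧ (¬p ∧ ¬u)) ∨ u reduces to true regardless of the other variables. Either way ((¬p ∨ u) ∧ (¬p ∧ ¬u)) ∨ u holds.

(⇒) holds; (⇐) fails.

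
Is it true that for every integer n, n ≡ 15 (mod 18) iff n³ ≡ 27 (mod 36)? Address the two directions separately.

(⇒) This fails: take n = 33. Then 33 ≡ 15 (mod 18), but 33³ = 35937 ≡ 9 (mod 36), not 27.

(⇐) This fails: take n = 3. Then 3³ = 27 ≡ 27 (mod 36), yet 3 ≡ 3 (mod 18), not 15.

(⇒) fails and (⇐) fails.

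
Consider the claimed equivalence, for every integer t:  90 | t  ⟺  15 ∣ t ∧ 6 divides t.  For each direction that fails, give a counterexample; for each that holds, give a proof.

(⇒) If 90 ∣ t, write t = 90q. Since 90 = 6·15, t = 15·(6q), so 15 ∣ t; and since 90 = 15·6, t = 6·(15q), so 6 ∣ t.

(⇐) This fails: take t = 30. Both 15 ∣ 30 and 6 ∣ 30, yet 30 is not a multiple of 90 (since 30 = 0·90 + 30), so 90 ∤ 30.

The forward direction holds; the converse fails.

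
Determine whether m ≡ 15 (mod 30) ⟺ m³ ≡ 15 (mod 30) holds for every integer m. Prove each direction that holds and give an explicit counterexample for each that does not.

(→) Suppose m ≡ 15 (mod 30). Write m = 30j + 15. Then (30j + 15)³ = 27000j³ + 40500j² + 20250j + 3375 = 30(900j³ + 1350j² + 675j + 112) + 15, so m³ ≡ 15 (mod 30).

(←) Conversely, suppose m³ ≡ 15 (mod 30). The only residue r in {0, …, 29} with r³ ≡ 15 (mod 30) is r = 15, so m ≡ 15 (mod 30).

Equivalent; both directions hold.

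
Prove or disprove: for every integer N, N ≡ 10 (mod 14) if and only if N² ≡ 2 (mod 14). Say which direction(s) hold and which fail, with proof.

(⇒) holds; (⇐) fails.

[⇐] This fails: take N = 4. Then 4² = 16 ≡ 2 (mod 14), yet 4 ≡ 4 (mod 14), not 10.

[⇒] Suppose N ≡ 10 (mod 14). Write N = 14j + 10. Then (14j + 10)² = 196j² + 280j + 100 = 14(14j² + 20j + 7) + 2, so N² ≡ 2 (mod 14).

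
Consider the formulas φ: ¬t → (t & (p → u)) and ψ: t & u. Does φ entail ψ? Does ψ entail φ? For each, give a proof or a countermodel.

(→) This fails. Under u = F, p = F, t = T, the left side is true but the right side is false.

(←) Assume the antecedent. If u is true, the antecedent forces (u = T, p = F, t = T) or (u = T, p = T, t = T), and ¬t → (t & (p → u)) holds there. If u is false, the antecedent cannot hold. Either way ¬t → (t & (p → u)) holds.

Only the converse holds.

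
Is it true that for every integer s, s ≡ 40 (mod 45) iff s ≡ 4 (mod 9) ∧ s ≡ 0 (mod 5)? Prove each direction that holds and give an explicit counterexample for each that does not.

The biconditional holds.

[⇐] If s ≡ 4 (mod 9) and s ≡ 0 (mod 5), then by the Chinese remainder theorem s ≡ 40 (mod 45). This is exactly s ≡ 40 (mod 45).

[⇒] Suppose s ≡ 40 (mod 45); write s = 45j + 40. Since 9 ∣ 45, reducing mod 9 gives s ≡ 40 ≡ 4 (mod 9); since 5 ∣ 45, reducing mod 5 gives s ≡ 40 ≡ 0 (mod 5).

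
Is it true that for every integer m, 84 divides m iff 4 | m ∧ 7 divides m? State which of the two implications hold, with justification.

Only the forward direction holds.

(→) If 84 ∣ m, write m = 84q. Since 84 = 21·4, m = 4·(21q), so 4 ∣ m; and since 84 = 12·7, m = 7·(12q), so 7 ∣ m.

(←) This fails: take m = 28. Both 4 ∣ 28 and 7 ∣ 28, yet 28 is not a multiple of 84 (since 28 = 0·84 + 28), so 84 ∤ 28.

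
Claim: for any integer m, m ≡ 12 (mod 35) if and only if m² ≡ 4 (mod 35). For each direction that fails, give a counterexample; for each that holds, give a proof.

Not equivalent: only (⇒) holds.

(←) This fails: take m = 2. Then 2² = 4 ≡ 4 (mod 35), yet 2 ≡ 2 (mod 35), not 12.

(→) Suppose m ≡ 12 (mod 35). Write m = 35j + 12. Then (35j + 12)² = 1225j² + 840j + 144 = 35(35j² + 24j + 4) + 4, so m² ≡ 4 (mod 35).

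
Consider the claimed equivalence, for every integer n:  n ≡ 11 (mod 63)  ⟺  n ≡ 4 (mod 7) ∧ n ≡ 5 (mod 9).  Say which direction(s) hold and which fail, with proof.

(⇒) fails and (⇐) fails.

Forward direction. This fails: n = 11 gives 11 ≡ 11 (mod 63) but 11 ≡ 2 (mod 9), so the conjunction on the right does not hold.

Converse. This fails: n = 32 satisfies both congruences on the right (32 ≡ 4 mod 7 and 32 ≡ 5 mod 9) yet 32 ≡ 32 (mod 63), not 11.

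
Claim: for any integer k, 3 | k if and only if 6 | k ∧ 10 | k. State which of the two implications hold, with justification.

(→) This fails: take k = 3. Certainly 3 ∣ 3, but 6 ∤ 3.

(←) Suppose 6 ∣ k and 10 ∣ k. Any common multiple of 6 and 10 is a multiple of their lcm; here lcm(6, 10) = 6·10/gcd(6, 10) = 60/2 = 30, so 30 ∣ k. Since 3 ∣ 30, it follows that 3 ∣ k.

Only the converse holds.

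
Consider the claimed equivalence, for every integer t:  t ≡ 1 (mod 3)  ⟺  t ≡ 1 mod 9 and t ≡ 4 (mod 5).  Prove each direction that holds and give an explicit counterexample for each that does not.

Forward direction. This fails: t = 1 gives 1 ≡ 1 (mod 3) but 1 ≡ 1 (mod 5), so the conjunction on the right does not hold.

Converse. If t ≡ 1 (mod 9) and t ≡ 4 (mod 5), then by the Chinese remainder theorem t ≡ 19 (mod 45). Since 19 ≡ 1 (mod 3) and 3 ∣ 45, we get t ≡ 1 (mod 3).

The forward direction fails; the converse holds.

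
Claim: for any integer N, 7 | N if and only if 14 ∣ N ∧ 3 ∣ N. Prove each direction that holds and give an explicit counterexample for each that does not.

(⟹) This fails: take N = 7. Certainly 7 ∣ 7, but 14 ∤ 7.

(⟸) Suppose 14 ∣ N and 3 ∣ N. Any common multiple of 14 and 3 is a multiple of their lcm; here gcd(14, 3) = 1, so lcm(14, 3) = 14·3 = 42, so 42 ∣ N. Since 7 ∣ 42, it follows that 7 ∣ N.

Only the converse holds.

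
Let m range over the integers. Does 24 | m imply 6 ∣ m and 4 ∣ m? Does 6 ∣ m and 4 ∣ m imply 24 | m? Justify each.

Only the forward implication holds.

Converse. This fails: take m = 12. Both 6 ∣ 12 and 4 ∣ 12, yet 12 is not a multiple of 24 (since 12 = 0·24 + 12), so 24 ∤ 12.

Forward direction. If 24 ∣ m, write m = 24q. Since 24 = 4·6, m = 6·(4q), so 6 ∣ m; and since 24 = 6·4, m = 4·(6q), so 4 ∣ m.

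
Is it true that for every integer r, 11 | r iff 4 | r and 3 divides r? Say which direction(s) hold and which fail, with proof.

Both directions fail.

[⇒] This fails: take r = 11. Certainly 11 ∣ 11, but 4 ∤ 11.

[⇐] This fails: take r = 12. Both 4 ∣ 12 and 3 ∣ 12, yet 12 is not a multiple of 11 (since 12 = 1·11 + 1), so 11 ∤ 12.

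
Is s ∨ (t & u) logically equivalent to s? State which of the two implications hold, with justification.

Only the converse holds.

Forward direction. This fails. Under t = T, s = F, u = T, the left side is true but the right side is false.

Converse. Assume the antecedent. If t is true, the antecedent forces (t = T, s = T, u = F) or (t = T, s = T, u = T), and s ∨ (t & u) holds there. If t is false, the antecedent forces (t = F, s = T, u = F) or (t = F, s = T, u = T), and s ∨ (t & u) holds there. Either way s ∨ (t & u) holds.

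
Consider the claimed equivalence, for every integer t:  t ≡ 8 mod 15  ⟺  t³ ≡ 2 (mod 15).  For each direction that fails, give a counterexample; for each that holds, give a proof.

(←) Suppose t³ ≡ 2 (mod 15). The only residue r in {0, …, 14} with r³ ≡ 2 (mod 15) is r = 8, so t ≡ 8 (mod 15).

(→) Suppose t ≡ 8 mod 15. Write t = 15j + 8. Then (15j + 8)³ = 3375j³ + 5400j² + 2880j + 512 = 15(225j³ + 360j² + 192j + 34) + 2, so t³ ≡ 2 (mod 15).

The biconditional holds.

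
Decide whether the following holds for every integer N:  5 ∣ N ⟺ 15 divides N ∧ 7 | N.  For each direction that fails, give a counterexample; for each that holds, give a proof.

Not equivalent: only (⇐) holds.

(→) This fails: take N = 5. Certainly 5 ∣ 5, but 15 ∤ 5.

(←) Suppose 15 ∣ N and 7 ∣ N. Any common multiple of 15 and 7 is a multiple of their lcm; here gcd(15, 7) = 1, so lcm(15, 7) = 15·7 = 105, so 105 ∣ N. Since 5 ∣ 105, it follows that 5 ∣ N.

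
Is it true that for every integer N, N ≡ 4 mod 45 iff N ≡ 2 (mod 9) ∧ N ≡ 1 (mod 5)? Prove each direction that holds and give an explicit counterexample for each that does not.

Neither direction holds.

(→) This fails: N = 4 gives 4 ≡ 4 (mod 45) but 4 ≡ 4 (mod 9), so the conjunction on the right does not hold.

(←) This fails: N = 11 satisfies both congruences on the right (11 ≡ 2 mod 9 and 11 ≡ 1 mod 5) yet 11 ≡ 11 (mod 45), not 4.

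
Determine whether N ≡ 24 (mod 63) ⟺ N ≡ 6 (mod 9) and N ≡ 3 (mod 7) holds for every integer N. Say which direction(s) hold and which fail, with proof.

Both directions hold.

(⟹) Suppose N ≡ 24 (mod 63); write N = 63j + 24. Since 9 ∣ 63, reducing mod 9 gives N ≡ 24 ≡ 6 (mod 9); since 7 ∣ 63, reducing mod 7 gives N ≡ 24 ≡ 3 (mod 7).

(⟸) Conversely, if N ≡ 6 (mod 9) and N ≡ 3 (mod 7), then by the Chinese remainder theorem N ≡ 24 (mod 63). This is exactly N ≡ 24 (mod 63).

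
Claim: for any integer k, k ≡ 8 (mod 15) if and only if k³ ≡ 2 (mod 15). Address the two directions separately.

Both directions hold; the statement is true.

[⇒] Suppose k ≡ 8 (mod 15). Write k = 15j + 8. Then (15j + 8)³ = 3375j³ + 5400j² + 2880j + 512 = 15(225j³ + 360j² + 192j + 34) + 2, so k³ ≡ 2 (mod 15).

[⇐] Conversely, suppose k³ ≡ 2 (mod 15). The only residue r in {0, …, 14} with r³ ≡ 2 (mod 15) is r = 8, so k ≡ 8 (mod 15).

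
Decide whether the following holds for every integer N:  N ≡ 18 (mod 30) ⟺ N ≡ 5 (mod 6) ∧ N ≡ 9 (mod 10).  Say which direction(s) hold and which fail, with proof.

Neither implication holds.

(⇒) This fails: N = 18 gives 18 ≡ 18 (mod 30) but 18 ≡ 0 (mod 6), so the conjunction on the right does not hold.

(⇐) This fails: N = 29 satisfies both congruences on the right (29 ≡ 5 mod 6 and 29 ≡ 9 mod 10) yet 29 ≡ 29 (mod 30), not 18.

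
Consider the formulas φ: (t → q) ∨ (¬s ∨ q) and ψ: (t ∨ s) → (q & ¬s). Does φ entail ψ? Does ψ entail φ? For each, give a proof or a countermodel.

(⇒) fails; (⇐) holds.

[⇒] This fails. Under q = F, t = T, s = F, the left side is true but the right side is false.

[⇐] Assume the antecedent. If q is true, (t → q) ∨ (¬s ∨ q) reduces to true regardless of the other variables. If q is false, the antecedent forces (q = F, t = F, s = F), and (t → q) ∨ (¬s ∨ q) holds there. Either way (t → q) ∨ (¬s ∨ q) holds.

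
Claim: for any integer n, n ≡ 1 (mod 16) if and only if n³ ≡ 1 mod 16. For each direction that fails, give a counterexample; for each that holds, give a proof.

Forward direction. Suppose n ≡ 1 (mod 16). Write n = 16j + 1. Then (16j + 1)³ = 4096j³ + 768j² + 48j + 1 = 16(256j³ + 48j² + 3j) + 1, so n³ ≡ 1 (mod 16).

Converse. Suppose n³ ≡ 1 (mod 16). The only residue r in {0, …, 15} with r³ ≡ 1 (mod 16) is r = 1, so n ≡ 1 (mod 16).

Both implications hold.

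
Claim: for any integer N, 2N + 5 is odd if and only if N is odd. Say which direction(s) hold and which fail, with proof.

Forward direction. This fails: take N = 4. Then 2N + 5 = 13, which is odd, yet N = 4 is even, not odd.

Converse. Suppose N is odd. Since 2 is even, 2N is even for every N, so 2N + 5 has the same parity as 5, which is odd. Hence 2N + 5 is odd.

Only the converse holds.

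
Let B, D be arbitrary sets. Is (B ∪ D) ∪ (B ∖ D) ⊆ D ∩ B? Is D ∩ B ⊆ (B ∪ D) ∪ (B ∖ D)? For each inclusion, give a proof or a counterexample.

Only the reverse inclusion holds.

Forward inclusion. This inclusion fails. Take B = {1}, D = ∅; then 1 ∈ (B ∪ D) ∪ (B ∖ D) but 1 ∉ D ∩ B.

Reverse inclusion. Let x ∈ D ∩ B. Then x ∈ B ∩ D, from which x ∈ (B ∪ D) ∪ (B ∖ D).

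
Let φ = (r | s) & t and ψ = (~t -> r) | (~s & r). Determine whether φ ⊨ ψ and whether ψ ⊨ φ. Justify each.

Converse. This fails. Under t = T, r = F, s = F, the left side is false but the right side is true.

Forward direction. Assume the antecedent. If t is true, (~t -> r) | (~s & r) reduces to true regardless of the other variables. If t is false, the antecedent cannot hold. Either way (~t -> r) | (~s & r) holds.

Only the forward direction holds.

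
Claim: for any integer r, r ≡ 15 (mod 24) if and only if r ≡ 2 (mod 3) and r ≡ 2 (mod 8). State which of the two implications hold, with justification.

Neither direction holds.

[⇒] This fails: r = 15 gives 15 ≡ 15 (mod 24) but 15 ≡ 0 (mod 3), so the conjunction on the right does not hold.

[⇐] This fails: r = 2 satisfies both congruences on the right (2 ≡ 2 mod 3 and 2 ≡ 2 mod 8) yet 2 ≡ 2 (mod 24), not 15.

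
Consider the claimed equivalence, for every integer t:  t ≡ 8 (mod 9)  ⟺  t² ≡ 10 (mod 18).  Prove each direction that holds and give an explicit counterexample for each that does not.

Forward direction. This fails: take t = 17. Then 17 ≡ 8 (mod 9), but 17² = 289 ≡ 1 (mod 18), not 10.

Converse. This fails: take t = 10. Then 10² = 100 ≡ 10 (mod 18), yet 10 ≡ 1 (mod 9), not 8.

Neither implication holds.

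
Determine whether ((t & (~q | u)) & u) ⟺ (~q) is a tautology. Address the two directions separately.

Neither direction holds.

[⇒] This fails. Under t = T, q = T, u = T, the left side is true but the right side is false.

[⇐] This fails. Under t = F, q = F, u = F, the left side is false but the right side is true.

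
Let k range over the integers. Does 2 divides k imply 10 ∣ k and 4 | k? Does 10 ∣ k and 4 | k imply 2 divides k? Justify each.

[⇒] This fails: take k = 2. Certainly 2 ∣ 2, but 10 ∤ 2.

[⇐] Suppose 10 ∣ k and 4 ∣ k. Any common multiple of 10 and 4 is a multiple of their lcm; here lcm(10, 4) = 10·4/gcd(10, 4) = 40/2 = 20, so 20 ∣ k. Since 2 ∣ 20, it follows that 2 ∣ k.

Only the reverse direction holds.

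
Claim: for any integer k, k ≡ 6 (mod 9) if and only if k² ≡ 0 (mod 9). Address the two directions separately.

Converse. This fails: take k = 0. Then 0² = 0 ≡ 0 (mod 9), yet 0 ≡ 0 (mod 9), not 6.

Forward direction. Suppose k ≡ 6 (mod 9). Write k = 9j + 6. Then (9j + 6)² = 81j² + 108j + 36 = 9(9j² + 12j + 4) + 0, so k² ≡ 0 (mod 9).

Only the forward direction holds.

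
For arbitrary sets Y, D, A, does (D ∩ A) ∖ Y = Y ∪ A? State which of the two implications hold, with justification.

Only the forward inclusion holds.

(⊆) Let x ∈ (D ∩ A) ∖ Y. Then x ∈ D ∩ A and x ∉ Y, from which x ∈ Y ∪ A.

(⊇) This inclusion fails. Take Y = {1}, D = ∅, A = ∅; then 1 ∈ Y ∪ A but 1 ∉ (D ∩ A) ∖ Y.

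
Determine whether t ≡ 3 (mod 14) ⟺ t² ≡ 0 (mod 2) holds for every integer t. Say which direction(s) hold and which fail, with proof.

(⇒) fails and (⇐) fails.

Forward direction. This fails: take t = 3. Then 3 ≡ 3 (mod 14), but 3² = 9 ≡ 1 (mod 2), not 0.

Converse. This fails: take t = 0. Then 0² = 0 ≡ 0 (mod 2), yet 0 ≡ 0 (mod 14), not 3.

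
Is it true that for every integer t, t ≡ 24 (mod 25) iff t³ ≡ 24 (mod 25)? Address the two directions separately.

Converse. Suppose t³ ≡ 24 (mod 25). The only residue r in {0, …, 24} with r³ ≡ 24 (mod 25) is r = 24, so t ≡ 24 (mod 25).

Forward direction. Suppose t ≡ 24 (mod 25). Write t = 25j + 24. Then (25j + 24)³ = 15625j³ + 45000j² + 43200j + 13824 = 25(625j³ + 1800j² + 1728j + 552) + 24, so t³ ≡ 24 (mod 25).

Both directions hold.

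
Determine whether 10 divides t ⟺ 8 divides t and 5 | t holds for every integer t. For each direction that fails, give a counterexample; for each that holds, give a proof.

[⇒] This fails: take t = 10. Certainly 10 ∣ 10, but 8 ∤ 10.

[⇐] Suppose 8 ∣ t and 5 ∣ t. Any common multiple of 8 and 5 is a multiple of their lcm; here gcd(8, 5) = 1, so lcm(8, 5) = 8·5 = 40, so 40 ∣ t. Since 10 ∣ 40, it follows that 10 ∣ t.

Not equivalent: only (⇐) holds.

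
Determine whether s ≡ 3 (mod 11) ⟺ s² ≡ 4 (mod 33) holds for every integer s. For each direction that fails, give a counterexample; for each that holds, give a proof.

Neither implication holds.

Forward direction. This fails: take s = 3. Then 3 ≡ 3 (mod 11), but 3² = 9 ≡ 9 (mod 33), not 4.

Converse. This fails: take s = 2. Then 2² = 4 ≡ 4 (mod 33), yet 2 ≡ 2 (mod 11), not 3.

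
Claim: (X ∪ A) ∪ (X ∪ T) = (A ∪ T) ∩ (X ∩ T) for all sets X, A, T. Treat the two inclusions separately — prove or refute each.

(⊆) This inclusion fails. Take X = {1}, A = ∅, T = ∅; then 1 ∈ (X ∪ A) ∪ (X ∪ T) but 1 ∉ (A ∪ T) ∩ (X ∩ T).

(⊇) Let x ∈ (A ∪ T) ∩ (X ∩ T). Then either x ∈ X ∩ T and x ∉ A; or x ∈ X ∩ A ∩ T. In each case x ∈ (X ∪ A) ∪ (X ∪ T), so (A ∪ T) ∩ (X ∩ T) ⊆ (X ∪ A) ∪ (X ∪ T).

The sets are not equal: only the reverse inclusion holds.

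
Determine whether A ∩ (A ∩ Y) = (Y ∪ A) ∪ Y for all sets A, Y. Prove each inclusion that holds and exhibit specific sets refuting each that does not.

The sets are not equal: only the forward inclusion holds.

(⊆) Let x ∈ A ∩ (A ∩ Y). Then x ∈ A ∩ Y, from which x ∈ (Y ∪ A) ∪ Y.

(⊇) This inclusion fails. Take A = {1}, Y = ∅; then 1 ∈ (Y ∪ A) ∪ Y but 1 ∉ A ∩ (A ∩ Y).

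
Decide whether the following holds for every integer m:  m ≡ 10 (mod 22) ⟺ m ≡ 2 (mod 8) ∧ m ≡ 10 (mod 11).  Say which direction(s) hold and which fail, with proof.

(⇒) fails; (⇐) holds.

(→) This fails: m = 32 gives 32 ≡ 10 (mod 22) but 32 ≡ 0 (mod 8), so the conjunction on the right does not hold.

(←) Conversely, if m ≡ 2 (mod 8) and m ≡ 10 (mod 11), then by the Chinese remainder theorem m ≡ 10 (mod 88). Since 10 ≡ 10 (mod 22) and 22 ∣ 88, we get m ≡ 10 (mod 22).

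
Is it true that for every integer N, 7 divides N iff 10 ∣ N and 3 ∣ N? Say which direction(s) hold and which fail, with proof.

(⇒) This fails: take N = 7. Certainly 7 ∣ 7, but 10 ∤ 7.

(⇐) This fails: take N = 30. Both 10 ∣ 30 and 3 ∣ 30, yet 30 is not a multiple of 7 (since 30 = 4·7 + 2), so 7 ∤ 30.

Neither implication holds.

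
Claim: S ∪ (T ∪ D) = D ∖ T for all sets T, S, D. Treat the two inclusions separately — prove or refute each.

Only the reverse inclusion holds.

Forward inclusion. This inclusion fails. Take T = {1}, S = ∅, D = ∅; then 1 ∈ S ∪ (T ∪ D) but 1 ∉ D ∖ T.

Reverse inclusion. Let x ∈ D ∖ T. Then either x ∈ D and x ∉ T, S; or x ∈ S ∩ D and x ∉ T. In each case x ∈ S ∪ (T ∪ D), so D ∖ T ⊆ S ∪ (T ∪ D).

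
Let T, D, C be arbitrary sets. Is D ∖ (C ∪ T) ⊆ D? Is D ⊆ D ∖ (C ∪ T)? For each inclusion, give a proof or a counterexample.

(⊆) holds; (⊇) fails.

(⟸) This inclusion fails. Take T = {1}, D = {1}, C = ∅; then 1 ∈ D but 1 ∉ D ∖ (C ∪ T).

(⟹) Let x ∈ D ∖ (C ∪ T). Then x ∈ D and x ∉ T, C, from which x ∈ D.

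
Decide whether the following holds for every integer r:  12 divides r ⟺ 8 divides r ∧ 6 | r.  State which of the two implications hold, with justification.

(⇒) fails; (⇐) holds.

(→) This fails: take r = 12. Certainly 12 ∣ 12, but 8 ∤ 12.

(←) Suppose 8 ∣ r and 6 ∣ r. Any common multiple of 8 and 6 is a multiple of their lcm; here lcm(8, 6) = 8·6/gcd(8, 6) = 48/2 = 24, so 24 ∣ r. Since 12 ∣ 24, it follows that 12 ∣ r.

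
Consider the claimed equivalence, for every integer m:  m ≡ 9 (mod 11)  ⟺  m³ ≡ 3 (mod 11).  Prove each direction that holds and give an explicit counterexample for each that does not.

Equivalent; both directions hold.

(→) Suppose m ≡ 9 (mod 11). Write m = 11j + 9. Then (11j + 9)³ = 1331j³ + 3267j² + 2673j + 729 = 11(121j³ + 297j² + 243j + 66) + 3, so m³ ≡ 3 (mod 11).

(←) For the converse, argue contrapositively. If m ≢ 9 (mod 11), then m is congruent to one of 0, 1, 2, 3, 4, 5, 6, 7, 8, 10 modulo 11, and these give m³ ≡ 0, 1, 8, 5, 9, 4, 7, 2, 6, 10 respectively — never 3.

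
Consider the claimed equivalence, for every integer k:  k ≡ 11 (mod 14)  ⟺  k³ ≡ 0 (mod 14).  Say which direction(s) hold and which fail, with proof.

(⇒) This fails: take k = 11. Then 11 ≡ 11 (mod 14), but 11³ = 1331 ≡ 1 (mod 14), not 0.

(⇐) This fails: take k = 0. Then 0³ = 0 ≡ 0 (mod 14), yet 0 ≡ 0 (mod 14), not 11.

(⇒) fails and (⇐) fails.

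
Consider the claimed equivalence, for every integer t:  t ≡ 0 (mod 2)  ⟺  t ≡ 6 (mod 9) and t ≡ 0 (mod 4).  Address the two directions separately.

(→) This fails: t = 0 gives 0 ≡ 0 (mod 2) but 0 ≡ 0 (mod 9), so the conjunction on the right does not hold.

(←) Conversely, if t ≡ 6 (mod 9) and t ≡ 0 (mod 4), then by the Chinese remainder theorem t ≡ 24 (mod 36). Since 24 ≡ 0 (mod 2) and 2 ∣ 36, we get t ≡ 0 (mod 2).

(⇒) fails; (⇐) holds.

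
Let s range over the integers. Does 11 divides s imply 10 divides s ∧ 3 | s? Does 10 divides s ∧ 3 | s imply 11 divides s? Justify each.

(→) This fails: take s = 11. Certainly 11 ∣ 11, but 10 ∤ 11.

(←) This fails: take s = 30. Both 10 ∣ 30 and 3 ∣ 30, yet 30 is not a multiple of 11 (since 30 = 2·11 + 8), so 11 ∤ 30.

(⇒) fails and (⇐) fails.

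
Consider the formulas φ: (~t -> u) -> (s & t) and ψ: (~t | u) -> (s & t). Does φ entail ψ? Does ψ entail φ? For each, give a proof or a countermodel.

[⇒] This fails. Under s = F, u = F, t = F, the left side is true but the right side is false.

[⇐] This fails. Under s = F, u = F, t = T, the left side is false but the right side is true.

Neither direction holds.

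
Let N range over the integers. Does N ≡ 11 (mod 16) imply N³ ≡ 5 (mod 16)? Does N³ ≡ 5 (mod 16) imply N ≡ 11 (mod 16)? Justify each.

Both directions fail.

(→) This fails: take N = 11. Then 11 ≡ 11 (mod 16), but 11³ = 1331 ≡ 3 (mod 16), not 5.

(←) This fails: take N = 13. Then 13³ = 2197 ≡ 5 (mod 16), yet 13 ≡ 13 (mod 16), not 11.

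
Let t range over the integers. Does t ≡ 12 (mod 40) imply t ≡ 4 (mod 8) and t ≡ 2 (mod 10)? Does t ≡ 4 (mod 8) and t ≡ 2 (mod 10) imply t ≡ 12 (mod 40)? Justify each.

Forward direction. Suppose t ≡ 12 (mod 40); write t = 40j + 12. Since 8 ∣ 40, reducing mod 8 gives t ≡ 12 ≡ 4 (mod 8); since 10 ∣ 40, reducing mod 10 gives t ≡ 12 ≡ 2 (mod 10).

Converse. If t ≡ 4 (mod 8) and t ≡ 2 (mod 10), then by the Chinese remainder theorem t ≡ 12 (mod 40). This is exactly t ≡ 12 (mod 40).

Both directions hold; the statement is true.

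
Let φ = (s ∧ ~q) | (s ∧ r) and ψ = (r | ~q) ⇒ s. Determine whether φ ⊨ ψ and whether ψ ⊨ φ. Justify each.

The forward direction holds; the converse fails.

(⇒) Assume the antecedent. If q is true, the antecedent forces (q = T, r = T, s = T), and (r | ~q) ⇒ s holds there. If q is false, the antecedent forces (q = F, r = F, s = T) or (q = F, r = T, s = T), and (r | ~q) ⇒ s holds there. Either way (r | ~q) ⇒ s holds.

(⇐) This fails. Under q = T, r = F, s = F, the left side is false but the right side is true.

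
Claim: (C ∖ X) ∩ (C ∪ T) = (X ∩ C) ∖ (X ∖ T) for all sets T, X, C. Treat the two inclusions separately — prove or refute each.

Both inclusions fail.

(⊆) This inclusion fails. Take T = ∅, X = ∅, C = {1}; then 1 ∈ (C ∖ X) ∩ (C ∪ T) but 1 ∉ (X ∩ C) ∖ (X ∖ T).

(⊇) This inclusion fails. Take T = {1}, X = {1}, C = {1}; then 1 ∈ (X ∩ C) ∖ (X ∖ T) but 1 ∉ (C ∖ X) ∩ (C ∪ T).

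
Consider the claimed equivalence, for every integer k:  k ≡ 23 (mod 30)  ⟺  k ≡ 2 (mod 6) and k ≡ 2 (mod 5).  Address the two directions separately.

Neither direction holds.

[⇒] This fails: k = 23 gives 23 ≡ 23 (mod 30) but 23 ≡ 5 (mod 6), so the conjunction on the right does not hold.

[⇐] This fails: k = 2 satisfies both congruences on the right (2 ≡ 2 mod 6 and 2 ≡ 2 mod 5) yet 2 ≡ 2 (mod 30), not 23.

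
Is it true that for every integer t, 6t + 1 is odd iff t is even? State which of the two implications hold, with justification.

Only the reverse direction holds.

Converse. Suppose t is even. Since 6 is even, 6t is even for every t, so 6t + 1 has the same parity as 1, which is odd. Hence 6t + 1 is odd.

Forward direction. This fails: take t = 1. Then 6t + 1 = 7, which is odd, yet t = 1 is odd, not even.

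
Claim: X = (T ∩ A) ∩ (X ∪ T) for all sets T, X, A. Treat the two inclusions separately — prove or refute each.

Both inclusions fail.

(⟹) This inclusion fails. Take T = ∅, X = {1}, A = ∅; then 1 ∈ X but 1 ∉ (T ∩ A) ∩ (X ∪ T).

(⟸) This inclusion fails. Take T = {1}, X = ∅, A = {1}; then 1 ∈ (T ∩ A) ∩ (X ∪ T) but 1 ∉ X.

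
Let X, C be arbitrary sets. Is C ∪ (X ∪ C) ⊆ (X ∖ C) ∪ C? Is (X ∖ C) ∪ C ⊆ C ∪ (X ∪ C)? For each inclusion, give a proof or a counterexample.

(⟹) Let x ∈ C ∪ (X ∪ C). Then either x ∈ X and x ∉ C; or x ∈ C and x ∉ X; or x ∈ X ∩ C. In each case x ∈ (X ∖ C) ∪ C, so C ∪ (X ∪ C) ⊆ (X ∖ C) ∪ C.

(⟸) Let x ∈ (X ∖ C) ∪ C. Then either x ∈ X and x ∉ C; or x ∈ C and x ∉ X; or x ∈ X ∩ C. In each case x ∈ C ∪ (X ∪ C), so (X ∖ C) ∪ C ⊆ C ∪ (X ∪ C).

Both inclusions hold; the sets are equal.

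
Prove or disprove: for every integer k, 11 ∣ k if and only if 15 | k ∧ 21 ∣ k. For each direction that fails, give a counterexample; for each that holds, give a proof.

(→) This fails: take k = 11. Certainly 11 ∣ 11, but 15 ∤ 11.

(←) This fails: take k = 105. Both 15 ∣ 105 and 21 ∣ 105, yet 105 is not a multiple of 11 (since 105 = 9·11 + 6), so 11 ∤ 105.

Neither implication holds.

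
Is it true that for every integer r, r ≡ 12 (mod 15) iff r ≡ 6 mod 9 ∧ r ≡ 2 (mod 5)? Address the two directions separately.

Forward direction. This fails: r = 27 gives 27 ≡ 12 (mod 15) but 27 ≡ 0 (mod 9), so the conjunction on the right does not hold.

Converse. If r ≡ 6 (mod 9) and r ≡ 2 (mod 5), then by the Chinese remainder theorem r ≡ 42 (mod 45). Since 42 ≡ 12 (mod 15) and 15 ∣ 45, we get r ≡ 12 (mod 15).

(⇒) fails; (⇐) holds.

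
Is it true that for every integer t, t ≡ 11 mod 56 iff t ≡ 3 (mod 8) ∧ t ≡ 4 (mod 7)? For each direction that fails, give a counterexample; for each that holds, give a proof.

Both directions hold.

[⇒] Suppose t ≡ 11 (mod 56); write t = 56j + 11. Since 8 ∣ 56, reducing mod 8 gives t ≡ 11 ≡ 3 (mod 8); since 7 ∣ 56, reducing mod 7 gives t ≡ 11 ≡ 4 (mod 7).

[⇐] Conversely, if t ≡ 3 (mod 8) and t ≡ 4 (mod 7), then by the Chinese remainder theorem t ≡ 11 (mod 56). This is exactly t ≡ 11 (mod 56).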